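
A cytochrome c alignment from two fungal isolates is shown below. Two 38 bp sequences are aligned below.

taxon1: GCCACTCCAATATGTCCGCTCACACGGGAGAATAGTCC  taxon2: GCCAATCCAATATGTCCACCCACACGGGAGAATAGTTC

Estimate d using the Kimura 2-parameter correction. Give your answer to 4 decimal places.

0.1153

Of 38 sites, 3 differences are transitions and 1 are transversions, so P = 3/38 ≈ 0.078947 and Q = 1/38 ≈ 0.026316.
Under the Kimura two-parameter model, d = −½ ln(1 − 2P − Q) − ¼ ln(1 − 2Q).
1 − 2P − Q = 0.81579, giving −½ ln(0.81579) = 0.101799.
1 − 2Q = 0.947368, giving −¼ ln(0.947368) = 0.013517.
d = 0.101799 + 0.013517 = 0.115316.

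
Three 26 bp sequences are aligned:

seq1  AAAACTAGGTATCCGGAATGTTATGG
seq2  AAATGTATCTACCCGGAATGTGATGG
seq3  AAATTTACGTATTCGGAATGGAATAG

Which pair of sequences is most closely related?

seq1 and seq2

seq1–seq2: 6/26 differ, p = 0.231, d = 0.276.
seq1–seq3: 7/26 differ, p = 0.269, d = 0.334.
seq2–seq3: 8/26 differ, p = 0.308, d = 0.396.
The smallest distance is between seq1 and seq2.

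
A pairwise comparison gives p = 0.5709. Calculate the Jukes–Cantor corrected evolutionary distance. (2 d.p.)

1.07

d = −(3/4) ln(1 − 4p/3) = −0.75 ln(1 − 0.7612) = −0.75 ln(0.2388)
  = −0.75 × (-1.432129) = 1.074097 substitutions/site.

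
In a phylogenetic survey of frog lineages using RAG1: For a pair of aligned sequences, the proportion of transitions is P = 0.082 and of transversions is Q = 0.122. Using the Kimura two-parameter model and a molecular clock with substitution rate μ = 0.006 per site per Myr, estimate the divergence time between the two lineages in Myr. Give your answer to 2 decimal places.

Under the Kimura two-parameter model, d = −½ ln(1 − 2P − Q) − ¼ ln(1 − 2Q).
1 − 2P − Q = 0.714, giving −½ ln(0.714) = 0.168436.
1 − 2Q = 0.756, giving −¼ ln(0.756) = 0.069928.
d = 0.168436 + 0.069928 = 0.238364.
Under a molecular clock d = 2μt, so t = d/(2μ) = 0.238364 / (2 × 0.006) = 19.86 Myr.

19.86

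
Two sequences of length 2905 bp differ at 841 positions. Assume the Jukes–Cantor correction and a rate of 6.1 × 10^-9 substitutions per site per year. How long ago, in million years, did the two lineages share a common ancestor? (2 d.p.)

p = 841/2905 ≈ 0.289501.
d = −(3/4) ln(1 − 4p/3) = −0.75 ln(1 − 0.386001) = −0.75 ln(0.613999)
  = −0.75 × (-0.487762) = 0.365822 substitutions/site.
Under a molecular clock d = 2μt, so t = d/(2μ) = 0.365822 / (2 × 6.1 × 10^-9) = 29.99 million years.

29.99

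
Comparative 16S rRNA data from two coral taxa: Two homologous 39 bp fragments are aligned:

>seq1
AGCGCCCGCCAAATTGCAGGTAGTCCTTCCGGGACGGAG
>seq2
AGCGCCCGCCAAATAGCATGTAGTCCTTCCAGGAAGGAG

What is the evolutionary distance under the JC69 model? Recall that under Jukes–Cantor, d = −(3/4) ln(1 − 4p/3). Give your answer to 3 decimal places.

The sequences differ at 4 of 39 sites (15, 19, 31, 35), so p = 4/39 ≈ 0.102564.
d = −(3/4) ln(1 − 4p/3) = −0.75 ln(1 − 0.136752) = −0.75 ln(0.863248)
  = −0.75 × (-0.147053) = 0.110290 substitutions/site.

0.110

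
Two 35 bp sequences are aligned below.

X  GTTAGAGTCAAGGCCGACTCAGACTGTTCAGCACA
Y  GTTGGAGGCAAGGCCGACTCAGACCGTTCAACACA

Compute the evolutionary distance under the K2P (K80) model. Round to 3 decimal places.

0.126

Of 35 sites, 3 differences are transitions and 1 are transversions, so P = 3/35 ≈ 0.085714 and Q = 1/35 ≈ 0.028571.
Under the Kimura two-parameter model, d = −½ ln(1 − 2P − Q) − ¼ ln(1 − 2Q).
1 − 2P − Q = 0.800001, giving −½ ln(0.800001) = 0.111571.
1 − 2Q = 0.942858, giving −¼ ln(0.942858) = 0.014710.
d = 0.111571 + 0.014710 = 0.126281.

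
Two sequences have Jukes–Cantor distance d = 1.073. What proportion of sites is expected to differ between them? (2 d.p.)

p = (3/4)(1 − e^(−4d/3)) = 0.75 × (1 − e^(-1.430667)) = 0.75 × (1 − 0.239149) = 0.570638.

0.57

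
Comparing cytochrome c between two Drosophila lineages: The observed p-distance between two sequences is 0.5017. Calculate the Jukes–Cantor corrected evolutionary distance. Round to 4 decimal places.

0.8291

d = −(3/4) ln(1 − 4p/3) = −0.75 ln(1 − 0.668933) = −0.75 ln(0.331067)
  = −0.75 × (-1.105435) = 0.829076 substitutions/site.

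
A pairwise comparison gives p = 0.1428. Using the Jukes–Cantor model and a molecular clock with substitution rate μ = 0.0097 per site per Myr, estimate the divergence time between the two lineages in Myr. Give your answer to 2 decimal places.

d = −(3/4) ln(1 − 4p/3) = −0.75 ln(1 − 0.1904) = −0.75 ln(0.8096)
  = −0.75 × (-0.211215) = 0.158411 substitutions/site.
Under a molecular clock d = 2μt, so t = d/(2μ) = 0.158411 / (2 × 0.0097) = 8.17 Myr.

8.17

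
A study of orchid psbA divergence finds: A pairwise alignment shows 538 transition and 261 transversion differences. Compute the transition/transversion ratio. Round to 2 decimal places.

R = 538/261 = 2.061302… ≈ 2.06 (to 2 d.p.).

2.06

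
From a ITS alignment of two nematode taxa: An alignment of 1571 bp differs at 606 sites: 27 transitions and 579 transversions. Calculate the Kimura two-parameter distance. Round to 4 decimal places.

P = 27/1571 ≈ 0.017187 and Q = 579/1571 ≈ 0.368555.
Under the Kimura two-parameter model, d = −½ ln(1 − 2P − Q) − ¼ ln(1 − 2Q).
1 − 2P − Q = 0.597071, giving −½ ln(0.597071) = 0.257860.
1 − 2Q = 0.26289, giving −¼ ln(0.26289) = 0.334005.
d = 0.257860 + 0.334005 = 0.591865.

0.5919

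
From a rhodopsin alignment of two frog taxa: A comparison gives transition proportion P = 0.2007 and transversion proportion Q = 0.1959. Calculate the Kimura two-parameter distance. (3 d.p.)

0.579

Under the Kimura two-parameter model, d = −½ ln(1 − 2P − Q) − ¼ ln(1 − 2Q).
1 − 2P − Q = 0.4027, giving −½ ln(0.4027) = 0.454782.
1 − 2Q = 0.6082, giving −¼ ln(0.6082) = 0.124313.
d = 0.454782 + 0.124313 = 0.579095.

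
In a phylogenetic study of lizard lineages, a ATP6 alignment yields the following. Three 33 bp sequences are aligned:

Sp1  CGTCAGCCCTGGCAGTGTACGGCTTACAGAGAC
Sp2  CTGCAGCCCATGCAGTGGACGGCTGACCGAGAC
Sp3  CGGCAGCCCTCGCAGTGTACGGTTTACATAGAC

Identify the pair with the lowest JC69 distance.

Sp1–Sp2: 7/33 differ, p = 0.212, d = 0.249.
Sp1–Sp3: 4/33 differ, p = 0.121, d = 0.132.
Sp2–Sp3: 8/33 differ, p = 0.242, d = 0.293.
The smallest distance is between Sp1 and Sp3.

Sp1 and Sp3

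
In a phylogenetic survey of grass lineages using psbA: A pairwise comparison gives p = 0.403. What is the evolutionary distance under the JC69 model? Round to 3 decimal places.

d = −(3/4) ln(1 − 4p/3) = −0.75 ln(1 − 0.537333) = −0.75 ln(0.462667)
  = −0.75 × (-0.770748) = 0.578061 substitutions/site.

0.578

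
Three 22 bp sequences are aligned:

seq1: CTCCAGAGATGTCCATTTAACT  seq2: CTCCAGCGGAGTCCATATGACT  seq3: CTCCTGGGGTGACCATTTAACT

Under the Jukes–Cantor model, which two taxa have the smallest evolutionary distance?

seq1 and seq3

seq1–seq2: 5/22 differ, p = 0.227, d = 0.271.
seq1–seq3: 4/22 differ, p = 0.182, d = 0.208.
seq2–seq3: 6/22 differ, p = 0.273, d = 0.339.
The smallest distance is between seq1 and seq3.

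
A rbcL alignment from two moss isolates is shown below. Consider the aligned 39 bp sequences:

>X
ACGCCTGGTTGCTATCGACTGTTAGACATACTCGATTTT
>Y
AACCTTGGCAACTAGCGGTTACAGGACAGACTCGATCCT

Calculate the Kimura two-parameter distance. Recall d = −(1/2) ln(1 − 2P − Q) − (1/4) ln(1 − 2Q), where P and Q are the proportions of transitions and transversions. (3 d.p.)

Of 39 sites, 10 differences are transitions and 6 are transversions, so P = 10/39 ≈ 0.25641 and Q = 6/39 ≈ 0.153846.
Under the Kimura two-parameter model, d = −½ ln(1 − 2P − Q) − ¼ ln(1 − 2Q).
1 − 2P − Q = 0.333334, giving −½ ln(0.333334) = 0.549305.
1 − 2Q = 0.692308, giving −¼ ln(0.692308) = 0.091931.
d = 0.549305 + 0.091931 = 0.641236.

0.641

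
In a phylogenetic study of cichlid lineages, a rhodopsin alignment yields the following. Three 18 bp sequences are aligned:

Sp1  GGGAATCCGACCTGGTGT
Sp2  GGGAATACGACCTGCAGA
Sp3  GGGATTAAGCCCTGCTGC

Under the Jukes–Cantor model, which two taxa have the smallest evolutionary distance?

Sp1–Sp2: 4/18 differ, p = 0.222, d = 0.264.
Sp1–Sp3: 6/18 differ, p = 0.333, d = 0.441.
Sp2–Sp3: 5/18 differ, p = 0.278, d = 0.347.
The smallest distance is between Sp1 and Sp2.

Sp1 and Sp2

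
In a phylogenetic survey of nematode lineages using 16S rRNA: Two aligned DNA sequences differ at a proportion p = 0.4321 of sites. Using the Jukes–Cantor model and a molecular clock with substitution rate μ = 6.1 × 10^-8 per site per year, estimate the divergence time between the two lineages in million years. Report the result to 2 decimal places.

d = −(3/4) ln(1 − 4p/3) = −0.75 ln(1 − 0.576133) = −0.75 ln(0.423867)
  = −0.75 × (-0.858336) = 0.643752 substitutions/site.
Under a molecular clock d = 2μt, so t = d/(2μ) = 0.643752 / (2 × 6.1 × 10^-8) = 5.28 million years.

5.28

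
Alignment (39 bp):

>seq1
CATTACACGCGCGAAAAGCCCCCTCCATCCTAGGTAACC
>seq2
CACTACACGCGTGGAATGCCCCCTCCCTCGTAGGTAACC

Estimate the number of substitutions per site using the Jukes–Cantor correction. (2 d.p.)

0.17

The sequences differ at 6 of 39 sites (3, 12, 14, 17, 27, 30), so p = 6/39 ≈ 0.153846.
d = −(3/4) ln(1 − 4p/3) = −0.75 ln(1 − 0.205128) = −0.75 ln(0.794872)
  = −0.75 × (-0.229574) = 0.172181 substitutions/site.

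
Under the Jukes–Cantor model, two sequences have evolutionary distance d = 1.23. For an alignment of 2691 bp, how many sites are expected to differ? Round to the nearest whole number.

Invert JC69: p = (3/4)(1 − e^(−4d/3)) = 0.75 × (1 − e^(-1.64)) = 0.75 × (1 − 0.193980) = 0.604515.
Expected differing sites = pL ≈ 0.604515 × 2691 = 1626.749865 ≈ 1627.

1627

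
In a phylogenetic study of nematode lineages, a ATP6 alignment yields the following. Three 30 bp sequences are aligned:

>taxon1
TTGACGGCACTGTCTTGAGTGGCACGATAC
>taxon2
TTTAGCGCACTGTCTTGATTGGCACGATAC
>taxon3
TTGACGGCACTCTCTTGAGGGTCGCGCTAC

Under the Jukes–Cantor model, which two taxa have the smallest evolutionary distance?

taxon1 and taxon2

taxon1–taxon2: 4/30 differ, p = 0.133, d = 0.147.
taxon1–taxon3: 5/30 differ, p = 0.167, d = 0.188.
taxon2–taxon3: 9/30 differ, p = 0.300, d = 0.383.
The smallest distance is between taxon1 and taxon2.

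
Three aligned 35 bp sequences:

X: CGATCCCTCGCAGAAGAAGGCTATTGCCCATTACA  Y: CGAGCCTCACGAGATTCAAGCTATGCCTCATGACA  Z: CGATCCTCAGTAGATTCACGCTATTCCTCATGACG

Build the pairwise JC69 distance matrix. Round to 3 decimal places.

X–Y: 14/35 sites differ → p = 0.4, d = −0.75 ln(1 − 0.533333) = 0.571605 ≈ 0.572.
X–Z: 12/35 sites differ → p ≈ 0.342857, d = −0.75 ln(1 − 0.457143) = 0.458182 ≈ 0.458.
Y–Z: 6/35 sites differ → p ≈ 0.171429, d = −0.75 ln(1 − 0.228572) = 0.194634 ≈ 0.195.

d(X,Y) = 0.572, d(X,Z) = 0.458, d(Y,Z) = 0.195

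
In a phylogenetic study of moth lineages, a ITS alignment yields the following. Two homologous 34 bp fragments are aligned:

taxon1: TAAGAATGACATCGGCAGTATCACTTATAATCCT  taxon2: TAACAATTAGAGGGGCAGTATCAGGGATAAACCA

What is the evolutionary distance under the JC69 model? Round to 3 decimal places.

0.373

The sequences differ at 10 of 34 sites (4, 8, 10, 12, 13, 24, 25, 26, 31, 34), so p = 10/34 ≈ 0.294118.
d = −(3/4) ln(1 − 4p/3) = −0.75 ln(1 − 0.392157) = −0.75 ln(0.607843)
  = −0.75 × (-0.497839) = 0.373379 substitutions/site.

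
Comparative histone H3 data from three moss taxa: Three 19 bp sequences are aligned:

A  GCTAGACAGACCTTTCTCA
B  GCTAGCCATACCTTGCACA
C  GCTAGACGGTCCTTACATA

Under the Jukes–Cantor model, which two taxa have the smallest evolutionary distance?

A and B

A–B: 4/19 differ, p = 0.211, d = 0.247.
A–C: 5/19 differ, p = 0.263, d = 0.324.
B–C: 6/19 differ, p = 0.316, d = 0.410.
The smallest distance is between A and B.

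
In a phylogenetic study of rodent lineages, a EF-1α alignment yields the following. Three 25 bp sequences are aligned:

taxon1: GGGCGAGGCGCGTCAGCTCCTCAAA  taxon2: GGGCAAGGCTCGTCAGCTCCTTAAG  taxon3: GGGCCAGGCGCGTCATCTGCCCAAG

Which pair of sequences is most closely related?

taxon1–taxon2: 4/25 differ, p = 0.160, d = 0.180.
taxon1–taxon3: 5/25 differ, p = 0.200, d = 0.233.
taxon2–taxon3: 6/25 differ, p = 0.240, d = 0.289.
The smallest distance is between taxon1 and taxon2.

taxon1 and taxon2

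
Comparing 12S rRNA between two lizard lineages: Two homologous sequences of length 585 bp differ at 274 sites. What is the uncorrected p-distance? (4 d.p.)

0.4684

p = 274/585 = 0.468376… ≈ 0.4684 (to 4 d.p.).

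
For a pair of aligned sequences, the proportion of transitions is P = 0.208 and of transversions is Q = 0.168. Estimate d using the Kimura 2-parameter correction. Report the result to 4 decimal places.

0.5409

Under the Kimura two-parameter model, d = −½ ln(1 − 2P − Q) − ¼ ln(1 − 2Q).
1 − 2P − Q = 0.416, giving −½ ln(0.416) = 0.438535.
1 − 2Q = 0.664, giving −¼ ln(0.664) = 0.102368.
d = 0.438535 + 0.102368 = 0.540903.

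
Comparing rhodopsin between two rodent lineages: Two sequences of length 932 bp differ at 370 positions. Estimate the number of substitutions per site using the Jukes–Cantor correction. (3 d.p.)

p = 370/932 ≈ 0.396996.
d = −(3/4) ln(1 − 4p/3) = −0.75 ln(1 − 0.529328) = −0.75 ln(0.470672)
  = −0.75 × (-0.753594) = 0.565196 substitutions/site.

0.565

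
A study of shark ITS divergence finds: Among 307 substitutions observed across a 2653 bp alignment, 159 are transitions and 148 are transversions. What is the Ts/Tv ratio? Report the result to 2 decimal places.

1.07

R = 159/148 = 1.074324… ≈ 1.07 (to 2 d.p.).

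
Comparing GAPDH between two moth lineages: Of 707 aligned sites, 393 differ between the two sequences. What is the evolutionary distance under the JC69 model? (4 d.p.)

p = 393/707 ≈ 0.55587.
d = −(3/4) ln(1 − 4p/3) = −0.75 ln(1 − 0.74116) = −0.75 ln(0.25884)
  = −0.75 × (-1.351545) = 1.013659 substitutions/site.

1.0137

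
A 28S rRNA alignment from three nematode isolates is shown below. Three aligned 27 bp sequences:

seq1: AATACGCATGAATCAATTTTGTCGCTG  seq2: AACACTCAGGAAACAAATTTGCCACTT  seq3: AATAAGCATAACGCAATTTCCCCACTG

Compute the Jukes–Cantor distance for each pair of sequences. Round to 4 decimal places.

seq1–seq2: 8/27 sites differ → p ≈ 0.296296, d = −0.75 ln(1 − 0.395061) = 0.376971 ≈ 0.3770.
seq1–seq3: 8/27 sites differ → p ≈ 0.296296, d = −0.75 ln(1 − 0.395061) = 0.376971 ≈ 0.3770.
seq2–seq3: 11/27 sites differ → p ≈ 0.407407, d = −0.75 ln(1 − 0.543209) = 0.587647 ≈ 0.5876.

d(seq1,seq2) = 0.3770, d(seq1,seq3) = 0.3770, d(seq2,seq3) = 0.5876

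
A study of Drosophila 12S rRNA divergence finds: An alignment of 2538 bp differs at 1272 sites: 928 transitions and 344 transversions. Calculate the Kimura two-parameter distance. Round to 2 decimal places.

P = 928/2538 ≈ 0.365642 and Q = 344/2538 ≈ 0.13554.
Under the Kimura two-parameter model, d = −½ ln(1 − 2P − Q) − ¼ ln(1 − 2Q).
1 − 2P − Q = 0.133176, giving −½ ln(0.133176) = 1.008042.
1 − 2Q = 0.72892, giving −¼ ln(0.72892) = 0.079048.
d = 1.008042 + 0.079048 = 1.087090.

1.09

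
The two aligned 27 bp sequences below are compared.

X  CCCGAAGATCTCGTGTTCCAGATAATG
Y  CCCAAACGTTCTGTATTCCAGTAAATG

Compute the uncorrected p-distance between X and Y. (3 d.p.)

The sequences differ at 9 of 27 positions (sites 4, 7, 8, 10, 11, 12, 15, 22, 23).
p = 9/27 = 0.333333… ≈ 0.333 (to 3 d.p.).

0.333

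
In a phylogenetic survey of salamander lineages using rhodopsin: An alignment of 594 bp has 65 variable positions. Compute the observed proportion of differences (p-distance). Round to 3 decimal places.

p = 65/594 = 0.109427… ≈ 0.109 (to 3 d.p.).

0.109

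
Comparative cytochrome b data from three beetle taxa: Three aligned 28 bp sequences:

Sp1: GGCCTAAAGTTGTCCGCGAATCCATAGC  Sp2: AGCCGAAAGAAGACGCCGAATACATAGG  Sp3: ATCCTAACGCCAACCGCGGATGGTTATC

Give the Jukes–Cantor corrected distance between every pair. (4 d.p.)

Sp1–Sp2: 9/28 sites differ → p ≈ 0.321429, d = −0.75 ln(1 − 0.428572) = 0.419713 ≈ 0.4197.
Sp1–Sp3: 12/28 sites differ → p ≈ 0.428571, d = −0.75 ln(1 − 0.571428) = 0.635472 ≈ 0.6355.
Sp2–Sp3: 14/28 sites differ → p = 0.5, d = −0.75 ln(1 − 0.666667) = 0.823960 ≈ 0.8240.

d(Sp1,Sp2) = 0.4197, d(Sp1,Sp3) = 0.6355, d(Sp2,Sp3) = 0.8240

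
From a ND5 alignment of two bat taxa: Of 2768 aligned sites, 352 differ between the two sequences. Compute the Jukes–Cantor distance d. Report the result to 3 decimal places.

p = 352/2768 ≈ 0.127168.
d = −(3/4) ln(1 − 4p/3) = −0.75 ln(1 − 0.169557) = −0.75 ln(0.830443)
  = −0.75 × (-0.185796) = 0.139347 substitutions/site.

0.139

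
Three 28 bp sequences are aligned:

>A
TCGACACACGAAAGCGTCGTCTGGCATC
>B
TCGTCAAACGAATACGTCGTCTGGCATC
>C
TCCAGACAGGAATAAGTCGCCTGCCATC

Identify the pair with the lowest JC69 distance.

A–B: 4/28 differ, p = 0.143, d = 0.158.
A–C: 8/28 differ, p = 0.286, d = 0.360.
B–C: 8/28 differ, p = 0.286, d = 0.360.
The smallest distance is between A and B.

A and B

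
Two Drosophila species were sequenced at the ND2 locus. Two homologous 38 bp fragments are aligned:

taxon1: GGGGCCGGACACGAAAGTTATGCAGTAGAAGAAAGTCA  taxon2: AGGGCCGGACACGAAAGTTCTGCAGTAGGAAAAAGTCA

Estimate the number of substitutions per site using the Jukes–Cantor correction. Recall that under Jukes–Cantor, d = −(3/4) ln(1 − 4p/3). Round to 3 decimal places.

0.113

The sequences differ at 4 of 38 sites (1, 20, 29, 31), so p = 4/38 ≈ 0.105263.
d = −(3/4) ln(1 − 4p/3) = −0.75 ln(1 − 0.140351) = −0.75 ln(0.859649)
  = −0.75 × (-0.151231) = 0.113423 substitutions/site.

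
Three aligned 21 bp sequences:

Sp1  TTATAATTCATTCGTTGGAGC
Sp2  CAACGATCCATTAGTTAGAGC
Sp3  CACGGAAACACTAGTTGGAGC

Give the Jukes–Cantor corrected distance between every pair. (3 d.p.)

d(Sp1,Sp2) = 0.441, d(Sp1,Sp3) = 0.635, d(Sp2,Sp3) = 0.360

Sp1–Sp2: 7/21 sites differ → p ≈ 0.333333, d = −0.75 ln(1 − 0.444444) = 0.440839 ≈ 0.441.
Sp1–Sp3: 9/21 sites differ → p ≈ 0.428571, d = −0.75 ln(1 − 0.571428) = 0.635472 ≈ 0.635.
Sp2–Sp3: 6/21 sites differ → p ≈ 0.285714, d = −0.75 ln(1 − 0.380952) = 0.359679 ≈ 0.360.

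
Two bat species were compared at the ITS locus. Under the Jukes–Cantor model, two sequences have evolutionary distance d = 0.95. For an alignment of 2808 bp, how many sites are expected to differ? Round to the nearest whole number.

1513

Invert JC69: p = (3/4)(1 − e^(−4d/3)) = 0.75 × (1 − e^(-1.266667)) = 0.75 × (1 − 0.281769) = 0.538673.
Expected differing sites = pL ≈ 0.538673 × 2808 = 1512.593784 ≈ 1513.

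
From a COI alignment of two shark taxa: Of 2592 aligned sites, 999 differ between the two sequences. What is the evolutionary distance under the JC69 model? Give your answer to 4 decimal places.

0.5410

p = 999/2592 ≈ 0.385417.
d = −(3/4) ln(1 − 4p/3) = −0.75 ln(1 − 0.513889) = −0.75 ln(0.486111)
  = −0.75 × (-0.721318) = 0.540989 substitutions/site.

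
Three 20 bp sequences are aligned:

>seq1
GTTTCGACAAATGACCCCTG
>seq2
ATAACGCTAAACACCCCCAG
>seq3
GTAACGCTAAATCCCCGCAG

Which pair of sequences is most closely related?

seq2 and seq3

seq1–seq2: 9/20 differ, p = 0.450, d = 0.687.
seq1–seq3: 8/20 differ, p = 0.400, d = 0.572.
seq2–seq3: 4/20 differ, p = 0.200, d = 0.233.
The smallest distance is between seq2 and seq3.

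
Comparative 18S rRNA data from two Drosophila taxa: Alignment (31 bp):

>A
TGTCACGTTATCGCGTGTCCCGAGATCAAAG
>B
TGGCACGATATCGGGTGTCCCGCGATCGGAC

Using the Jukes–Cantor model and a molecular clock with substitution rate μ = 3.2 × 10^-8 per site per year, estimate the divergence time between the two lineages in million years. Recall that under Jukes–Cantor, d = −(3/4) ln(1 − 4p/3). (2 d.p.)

The sequences differ at 7 of 31 sites (3, 8, 14, 23, 28, 29, 31), so p = 7/31 ≈ 0.225806.
d = −(3/4) ln(1 − 4p/3) = −0.75 ln(1 − 0.301075) = −0.75 ln(0.698925)
  = −0.75 × (-0.358212) = 0.268659 substitutions/site.
Under a molecular clock d = 2μt, so t = d/(2μ) = 0.268659 / (2 × 3.2 × 10^-8) = 4.20 million years.

4.20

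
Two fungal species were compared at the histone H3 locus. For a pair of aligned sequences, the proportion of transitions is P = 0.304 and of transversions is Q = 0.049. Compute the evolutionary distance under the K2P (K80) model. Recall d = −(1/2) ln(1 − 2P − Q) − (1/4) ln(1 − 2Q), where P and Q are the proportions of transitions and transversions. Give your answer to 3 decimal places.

Under the Kimura two-parameter model, d = −½ ln(1 − 2P − Q) − ¼ ln(1 − 2Q).
1 − 2P − Q = 0.343, giving −½ ln(0.343) = 0.535012.
1 − 2Q = 0.902, giving −¼ ln(0.902) = 0.025785.
d = 0.535012 + 0.025785 = 0.560797.

0.561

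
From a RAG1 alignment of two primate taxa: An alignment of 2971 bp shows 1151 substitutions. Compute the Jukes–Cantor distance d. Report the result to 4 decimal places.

p = 1151/2971 ≈ 0.387412.
d = −(3/4) ln(1 − 4p/3) = −0.75 ln(1 − 0.516549) = −0.75 ln(0.483451)
  = −0.75 × (-0.726805) = 0.545104 substitutions/site.

0.5451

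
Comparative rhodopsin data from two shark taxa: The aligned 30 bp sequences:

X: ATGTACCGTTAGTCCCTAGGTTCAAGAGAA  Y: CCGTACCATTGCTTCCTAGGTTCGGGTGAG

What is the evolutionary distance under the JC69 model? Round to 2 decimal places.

0.44

The sequences differ at 10 of 30 sites (1, 2, 8, 11, 12, 14, 24, 25, 27, 30), so p = 10/30 ≈ 0.333333.
d = −(3/4) ln(1 − 4p/3) = −0.75 ln(1 − 0.444444) = −0.75 ln(0.555556)
  = −0.75 × (-0.587786) = 0.440840 substitutions/site.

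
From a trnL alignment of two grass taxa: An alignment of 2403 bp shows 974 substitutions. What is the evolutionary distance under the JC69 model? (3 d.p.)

p = 974/2403 ≈ 0.405327.
d = −(3/4) ln(1 − 4p/3) = −0.75 ln(1 − 0.540436) = −0.75 ln(0.459564)
  = −0.75 × (-0.777477) = 0.583108 substitutions/site.

0.583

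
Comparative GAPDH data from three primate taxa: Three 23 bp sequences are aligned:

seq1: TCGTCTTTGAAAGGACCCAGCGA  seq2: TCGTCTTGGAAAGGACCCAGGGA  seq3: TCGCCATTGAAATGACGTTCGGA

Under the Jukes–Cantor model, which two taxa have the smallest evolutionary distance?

seq1 and seq2

seq1–seq2: 2/23 differ, p = 0.087, d = 0.092.
seq1–seq3: 8/23 differ, p = 0.348, d = 0.467.
seq2–seq3: 8/23 differ, p = 0.348, d = 0.467.
The smallest distance is between seq1 and seq2.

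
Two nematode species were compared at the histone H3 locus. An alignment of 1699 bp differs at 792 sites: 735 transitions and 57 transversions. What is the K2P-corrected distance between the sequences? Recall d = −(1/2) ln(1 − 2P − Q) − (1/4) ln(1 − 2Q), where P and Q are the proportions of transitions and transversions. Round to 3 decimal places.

P = 735/1699 ≈ 0.432607 and Q = 57/1699 ≈ 0.033549.
Under the Kimura two-parameter model, d = −½ ln(1 − 2P − Q) − ¼ ln(1 − 2Q).
1 − 2P − Q = 0.101237, giving −½ ln(0.101237) = 1.145145.
1 − 2Q = 0.932902, giving −¼ ln(0.932902) = 0.017364.
d = 1.145145 + 0.017364 = 1.162509.

1.163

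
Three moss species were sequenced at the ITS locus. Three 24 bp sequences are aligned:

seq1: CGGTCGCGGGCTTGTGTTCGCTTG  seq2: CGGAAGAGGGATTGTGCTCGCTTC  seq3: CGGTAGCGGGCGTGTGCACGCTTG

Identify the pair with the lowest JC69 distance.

seq1 and seq3

seq1–seq2: 6/24 differ, p = 0.250, d = 0.304.
seq1–seq3: 4/24 differ, p = 0.167, d = 0.188.
seq2–seq3: 6/24 differ, p = 0.250, d = 0.304.
The smallest distance is between seq1 and seq3.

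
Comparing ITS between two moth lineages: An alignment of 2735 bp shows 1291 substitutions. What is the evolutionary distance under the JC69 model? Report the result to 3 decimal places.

p = 1291/2735 ≈ 0.472029.
d = −(3/4) ln(1 − 4p/3) = −0.75 ln(1 − 0.629372) = −0.75 ln(0.370628)
  = −0.75 × (-0.992556) = 0.744417 substitutions/site.

0.744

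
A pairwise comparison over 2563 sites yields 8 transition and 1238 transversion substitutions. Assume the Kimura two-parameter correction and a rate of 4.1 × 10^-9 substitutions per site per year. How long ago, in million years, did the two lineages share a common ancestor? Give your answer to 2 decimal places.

P = 8/2563 ≈ 0.003121 and Q = 1238/2563 ≈ 0.483028.
Under the Kimura two-parameter model, d = −½ ln(1 − 2P − Q) − ¼ ln(1 − 2Q).
1 − 2P − Q = 0.51073, giving −½ ln(0.51073) = 0.335957.
1 − 2Q = 0.033944, giving −¼ ln(0.033944) = 0.845761.
d = 0.335957 + 0.845761 = 1.181718.
Under a molecular clock d = 2μt, so t = d/(2μ) = 1.181718 / (2 × 4.1 × 10^-9) = 144.11 million years.

144.11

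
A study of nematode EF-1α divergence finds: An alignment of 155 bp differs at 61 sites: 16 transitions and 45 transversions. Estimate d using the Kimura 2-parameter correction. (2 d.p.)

0.56

P = 16/155 ≈ 0.103226 and Q = 45/155 ≈ 0.290323.
Under the Kimura two-parameter model, d = −½ ln(1 − 2P − Q) − ¼ ln(1 − 2Q).
1 − 2P − Q = 0.503225, giving −½ ln(0.503225) = 0.343359.
1 − 2Q = 0.419354, giving −¼ ln(0.419354) = 0.217260.
d = 0.343359 + 0.217260 = 0.560619.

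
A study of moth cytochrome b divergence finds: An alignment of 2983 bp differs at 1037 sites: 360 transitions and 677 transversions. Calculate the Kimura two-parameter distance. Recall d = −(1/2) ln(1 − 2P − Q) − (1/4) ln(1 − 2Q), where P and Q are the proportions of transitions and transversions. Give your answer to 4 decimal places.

P = 360/2983 ≈ 0.120684 and Q = 677/2983 ≈ 0.226953.
Under the Kimura two-parameter model, d = −½ ln(1 − 2P − Q) − ¼ ln(1 − 2Q).
1 − 2P − Q = 0.531679, giving −½ ln(0.531679) = 0.315858.
1 − 2Q = 0.546094, giving −¼ ln(0.546094) = 0.151241.
d = 0.315858 + 0.151241 = 0.467099.

0.4671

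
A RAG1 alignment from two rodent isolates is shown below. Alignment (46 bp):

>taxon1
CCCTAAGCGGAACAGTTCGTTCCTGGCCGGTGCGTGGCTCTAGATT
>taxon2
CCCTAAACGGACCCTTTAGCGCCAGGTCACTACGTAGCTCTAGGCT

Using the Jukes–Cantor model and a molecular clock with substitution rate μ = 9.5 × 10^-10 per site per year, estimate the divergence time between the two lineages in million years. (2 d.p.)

The sequences differ at 15 of 46 sites, so p = 15/46 ≈ 0.326087.
d = −(3/4) ln(1 − 4p/3) = −0.75 ln(1 − 0.434783) = −0.75 ln(0.565217)
  = −0.75 × (-0.570546) = 0.427910 substitutions/site.
Under a molecular clock d = 2μt, so t = d/(2μ) = 0.427910 / (2 × 9.5 × 10^-10) = 225.22 million years.

225.22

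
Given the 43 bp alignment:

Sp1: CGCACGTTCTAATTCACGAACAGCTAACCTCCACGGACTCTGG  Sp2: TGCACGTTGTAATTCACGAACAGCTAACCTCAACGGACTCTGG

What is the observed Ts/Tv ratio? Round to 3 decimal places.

Transitions are A↔G and C↔T; transversions are all other mismatches.
Transitions: 1. Transversions: 2.
R = 1/2 = 0.500.

0.500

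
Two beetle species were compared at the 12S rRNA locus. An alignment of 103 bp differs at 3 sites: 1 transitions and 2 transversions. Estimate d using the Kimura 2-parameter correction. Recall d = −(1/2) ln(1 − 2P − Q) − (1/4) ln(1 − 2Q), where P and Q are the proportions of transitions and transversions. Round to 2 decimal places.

0.03

P = 1/103 ≈ 0.009709 and Q = 2/103 ≈ 0.019417.
Under the Kimura two-parameter model, d = −½ ln(1 − 2P − Q) − ¼ ln(1 − 2Q).
1 − 2P − Q = 0.961165, giving −½ ln(0.961165) = 0.019805.
1 − 2Q = 0.961166, giving −¼ ln(0.961166) = 0.009902.
d = 0.019805 + 0.009902 = 0.029707.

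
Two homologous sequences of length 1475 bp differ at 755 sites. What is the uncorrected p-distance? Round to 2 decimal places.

0.51

p = 755/1475 = 0.511864… ≈ 0.51 (to 2 d.p.).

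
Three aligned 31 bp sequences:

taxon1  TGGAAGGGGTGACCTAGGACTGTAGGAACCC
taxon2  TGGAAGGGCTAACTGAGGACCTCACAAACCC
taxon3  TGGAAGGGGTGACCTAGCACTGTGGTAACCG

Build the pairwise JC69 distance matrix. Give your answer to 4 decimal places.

taxon1–taxon2: 9/31 sites differ → p ≈ 0.290323, d = −0.75 ln(1 − 0.387097) = 0.367161 ≈ 0.3672.
taxon1–taxon3: 4/31 sites differ → p ≈ 0.129032, d = −0.75 ln(1 − 0.172043) = 0.141596 ≈ 0.1416.
taxon2–taxon3: 12/31 sites differ → p ≈ 0.387097, d = −0.75 ln(1 − 0.516129) = 0.544453 ≈ 0.5445.

d(taxon1,taxon2) = 0.3672, d(taxon1,taxon3) = 0.1416, d(taxon2,taxon3) = 0.5445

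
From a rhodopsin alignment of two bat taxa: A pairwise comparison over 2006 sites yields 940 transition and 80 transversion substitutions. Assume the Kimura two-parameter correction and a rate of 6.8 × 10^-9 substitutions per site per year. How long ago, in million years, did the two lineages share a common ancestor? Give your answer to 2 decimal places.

140.32

P = 940/2006 ≈ 0.468594 and Q = 80/2006 ≈ 0.03988.
Under the Kimura two-parameter model, d = −½ ln(1 − 2P − Q) − ¼ ln(1 − 2Q).
1 − 2P − Q = 0.022932, giving −½ ln(0.022932) = 1.887611.
1 − 2Q = 0.92024, giving −¼ ln(0.92024) = 0.020780.
d = 1.887611 + 0.020780 = 1.908391.
Under a molecular clock d = 2μt, so t = d/(2μ) = 1.908391 / (2 × 6.8 × 10^-9) = 140.32 million years.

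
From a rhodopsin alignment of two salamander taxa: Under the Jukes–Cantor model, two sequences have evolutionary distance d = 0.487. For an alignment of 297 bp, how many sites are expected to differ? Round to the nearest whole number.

Invert JC69: p = (3/4)(1 − e^(−4d/3)) = 0.75 × (1 − e^(-0.649333)) = 0.75 × (1 − 0.522394) = 0.358205.
Expected differing sites = pL ≈ 0.358205 × 297 = 106.386885 ≈ 106.

106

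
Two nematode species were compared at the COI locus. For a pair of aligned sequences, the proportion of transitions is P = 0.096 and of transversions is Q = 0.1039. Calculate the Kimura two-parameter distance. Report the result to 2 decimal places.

0.23

Under the Kimura two-parameter model, d = −½ ln(1 − 2P − Q) − ¼ ln(1 − 2Q).
1 − 2P − Q = 0.7041, giving −½ ln(0.7041) = 0.175417.
1 − 2Q = 0.7922, giving −¼ ln(0.7922) = 0.058235.
d = 0.175417 + 0.058235 = 0.233652.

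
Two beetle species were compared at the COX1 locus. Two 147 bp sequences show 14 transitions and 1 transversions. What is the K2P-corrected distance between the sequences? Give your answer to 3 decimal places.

0.113

P = 14/147 ≈ 0.095238 and Q = 1/147 ≈ 0.006803.
Under the Kimura two-parameter model, d = −½ ln(1 − 2P − Q) − ¼ ln(1 − 2Q).
1 − 2P − Q = 0.802721, giving −½ ln(0.802721) = 0.109874.
1 − 2Q = 0.986394, giving −¼ ln(0.986394) = 0.003425.
d = 0.109874 + 0.003425 = 0.113299.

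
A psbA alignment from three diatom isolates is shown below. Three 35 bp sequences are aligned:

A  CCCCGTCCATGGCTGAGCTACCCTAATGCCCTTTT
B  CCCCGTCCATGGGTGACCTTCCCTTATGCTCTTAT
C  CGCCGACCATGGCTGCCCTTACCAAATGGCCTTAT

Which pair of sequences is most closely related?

A and B

A–B: 6/35 differ, p = 0.171, d = 0.195.
A–C: 9/35 differ, p = 0.257, d = 0.315.
B–C: 9/35 differ, p = 0.257, d = 0.315.
The smallest distance is between A and B.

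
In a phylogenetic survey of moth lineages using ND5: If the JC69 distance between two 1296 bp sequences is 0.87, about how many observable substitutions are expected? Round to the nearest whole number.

667

Invert JC69: p = (3/4)(1 − e^(−4d/3)) = 0.75 × (1 − e^(-1.16)) = 0.75 × (1 − 0.313486) = 0.514886.
Expected differing sites = pL ≈ 0.514886 × 1296 = 667.292256 ≈ 667.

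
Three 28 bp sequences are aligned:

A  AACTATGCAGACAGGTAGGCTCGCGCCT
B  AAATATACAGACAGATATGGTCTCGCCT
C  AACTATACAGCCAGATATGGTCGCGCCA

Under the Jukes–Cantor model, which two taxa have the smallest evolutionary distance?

B and C

A–B: 6/28 differ, p = 0.214, d = 0.252.
A–C: 6/28 differ, p = 0.214, d = 0.252.
B–C: 4/28 differ, p = 0.143, d = 0.158.
The smallest distance is between B and C.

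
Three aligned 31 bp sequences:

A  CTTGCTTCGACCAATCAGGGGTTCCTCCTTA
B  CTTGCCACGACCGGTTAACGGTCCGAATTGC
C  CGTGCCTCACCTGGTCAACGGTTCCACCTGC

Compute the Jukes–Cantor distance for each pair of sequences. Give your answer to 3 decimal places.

A–B: 14/31 sites differ → p ≈ 0.451613, d = −0.75 ln(1 − 0.602151) = 0.691262 ≈ 0.691.
A–C: 12/31 sites differ → p ≈ 0.387097, d = −0.75 ln(1 − 0.516129) = 0.544453 ≈ 0.544.
B–C: 10/31 sites differ → p ≈ 0.322581, d = −0.75 ln(1 − 0.430108) = 0.421731 ≈ 0.422.

d(A,B) = 0.691, d(A,C) = 0.544, d(B,C) = 0.422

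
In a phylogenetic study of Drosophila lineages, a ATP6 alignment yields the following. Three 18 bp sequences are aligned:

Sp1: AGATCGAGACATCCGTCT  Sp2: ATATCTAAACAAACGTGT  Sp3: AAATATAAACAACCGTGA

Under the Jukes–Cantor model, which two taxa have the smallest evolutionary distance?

Sp1–Sp2: 6/18 differ, p = 0.333, d = 0.441.
Sp1–Sp3: 7/18 differ, p = 0.389, d = 0.548.
Sp2–Sp3: 4/18 differ, p = 0.222, d = 0.264.
The smallest distance is between Sp2 and Sp3.

Sp2 and Sp3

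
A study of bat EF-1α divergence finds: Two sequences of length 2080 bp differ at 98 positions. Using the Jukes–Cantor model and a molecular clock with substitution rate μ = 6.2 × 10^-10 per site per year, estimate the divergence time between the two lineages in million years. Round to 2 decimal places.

p = 98/2080 ≈ 0.047115.
d = −(3/4) ln(1 − 4p/3) = −0.75 ln(1 − 0.06282) = −0.75 ln(0.93718)
  = −0.75 × (-0.064880) = 0.048660 substitutions/site.
Under a molecular clock d = 2μt, so t = d/(2μ) = 0.048660 / (2 × 6.2 × 10^-10) = 39.24 million years.

39.24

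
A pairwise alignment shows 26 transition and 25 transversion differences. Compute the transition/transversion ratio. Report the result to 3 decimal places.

1.040

R = 26/25 = 1.040.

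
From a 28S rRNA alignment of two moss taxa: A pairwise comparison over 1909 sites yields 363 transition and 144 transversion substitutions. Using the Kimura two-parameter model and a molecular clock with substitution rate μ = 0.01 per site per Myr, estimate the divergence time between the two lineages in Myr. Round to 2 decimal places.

17.25

P = 363/1909 ≈ 0.190152 and Q = 144/1909 ≈ 0.075432.
Under the Kimura two-parameter model, d = −½ ln(1 − 2P − Q) − ¼ ln(1 − 2Q).
1 − 2P − Q = 0.544264, giving −½ ln(0.544264) = 0.304160.
1 − 2Q = 0.849136, giving −¼ ln(0.849136) = 0.040884.
d = 0.304160 + 0.040884 = 0.345044.
Under a molecular clock d = 2μt, so t = d/(2μ) = 0.345044 / (2 × 0.01) = 17.25 Myr.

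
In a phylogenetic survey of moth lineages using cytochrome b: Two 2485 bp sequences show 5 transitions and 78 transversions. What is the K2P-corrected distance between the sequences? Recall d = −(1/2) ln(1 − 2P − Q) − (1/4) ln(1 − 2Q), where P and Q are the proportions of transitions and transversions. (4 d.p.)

P = 5/2485 ≈ 0.002012 and Q = 78/2485 ≈ 0.031388.
Under the Kimura two-parameter model, d = −½ ln(1 − 2P − Q) − ¼ ln(1 − 2Q).
1 − 2P − Q = 0.964588, giving −½ ln(0.964588) = 0.018027.
1 − 2Q = 0.937224, giving −¼ ln(0.937224) = 0.016208.
d = 0.018027 + 0.016208 = 0.034235.

0.0342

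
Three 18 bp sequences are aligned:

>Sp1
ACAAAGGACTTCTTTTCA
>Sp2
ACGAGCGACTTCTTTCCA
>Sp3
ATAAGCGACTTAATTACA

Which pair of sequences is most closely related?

Sp1–Sp2: 4/18 differ, p = 0.222, d = 0.264.
Sp1–Sp3: 6/18 differ, p = 0.333, d = 0.441.
Sp2–Sp3: 5/18 differ, p = 0.278, d = 0.347.
The smallest distance is between Sp1 and Sp2.

Sp1 and Sp2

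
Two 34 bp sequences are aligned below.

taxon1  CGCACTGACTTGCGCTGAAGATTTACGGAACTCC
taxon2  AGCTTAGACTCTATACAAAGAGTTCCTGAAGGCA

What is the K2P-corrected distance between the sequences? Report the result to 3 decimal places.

0.842

Of 34 sites, 4 differences are transitions and 13 are transversions, so P = 4/34 ≈ 0.117647 and Q = 13/34 ≈ 0.382353.
Under the Kimura two-parameter model, d = −½ ln(1 − 2P − Q) − ¼ ln(1 − 2Q).
1 − 2P − Q = 0.382353, giving −½ ln(0.382353) = 0.480706.
1 − 2Q = 0.235294, giving −¼ ln(0.235294) = 0.361730.
d = 0.480706 + 0.361730 = 0.842436.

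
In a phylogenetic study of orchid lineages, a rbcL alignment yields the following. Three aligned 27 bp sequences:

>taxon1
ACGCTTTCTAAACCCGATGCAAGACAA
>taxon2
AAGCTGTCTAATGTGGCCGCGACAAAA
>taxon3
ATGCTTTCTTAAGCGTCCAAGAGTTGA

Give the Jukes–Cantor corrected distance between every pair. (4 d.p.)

d(taxon1,taxon2) = 0.5876, d(taxon1,taxon3) = 0.7704, d(taxon2,taxon3) = 0.6735

taxon1–taxon2: 11/27 sites differ → p ≈ 0.407407, d = −0.75 ln(1 − 0.543209) = 0.587647 ≈ 0.5876.
taxon1–taxon3: 13/27 sites differ → p ≈ 0.481481, d = −0.75 ln(1 − 0.641975) = 0.770364 ≈ 0.7704.
taxon2–taxon3: 12/27 sites differ → p ≈ 0.444444, d = −0.75 ln(1 − 0.592592) = 0.673455 ≈ 0.6735.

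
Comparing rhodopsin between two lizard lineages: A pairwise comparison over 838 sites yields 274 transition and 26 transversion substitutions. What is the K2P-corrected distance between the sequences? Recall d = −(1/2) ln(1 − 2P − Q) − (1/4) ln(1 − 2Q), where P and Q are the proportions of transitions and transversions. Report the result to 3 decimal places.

P = 274/838 ≈ 0.326969 and Q = 26/838 ≈ 0.031026.
Under the Kimura two-parameter model, d = −½ ln(1 − 2P − Q) − ¼ ln(1 − 2Q).
1 − 2P − Q = 0.315036, giving −½ ln(0.315036) = 0.577534.
1 − 2Q = 0.937948, giving −¼ ln(0.937948) = 0.016015.
d = 0.577534 + 0.016015 = 0.593549.

0.594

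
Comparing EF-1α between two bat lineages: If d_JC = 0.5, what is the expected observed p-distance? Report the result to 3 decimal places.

p = (3/4)(1 − e^(−4d/3)) = 0.75 × (1 − e^(-0.666667)) = 0.75 × (1 − 0.513417) = 0.364937.

0.365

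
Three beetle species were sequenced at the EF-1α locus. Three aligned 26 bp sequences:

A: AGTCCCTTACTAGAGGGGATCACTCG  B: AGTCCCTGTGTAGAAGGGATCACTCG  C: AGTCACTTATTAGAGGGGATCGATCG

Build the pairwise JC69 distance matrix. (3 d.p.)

A–B: 4/26 sites differ → p ≈ 0.153846, d = −0.75 ln(1 − 0.205128) = 0.172181 ≈ 0.172.
A–C: 4/26 sites differ → p ≈ 0.153846, d = −0.75 ln(1 − 0.205128) = 0.172181 ≈ 0.172.
B–C: 7/26 sites differ → p ≈ 0.269231, d = −0.75 ln(1 − 0.358975) = 0.333515 ≈ 0.334.

d(A,B) = 0.172, d(A,C) = 0.172, d(B,C) = 0.334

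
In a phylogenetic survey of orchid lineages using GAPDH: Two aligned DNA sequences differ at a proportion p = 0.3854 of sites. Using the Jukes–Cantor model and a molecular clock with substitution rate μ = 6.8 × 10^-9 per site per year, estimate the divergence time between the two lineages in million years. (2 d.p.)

d = −(3/4) ln(1 − 4p/3) = −0.75 ln(1 − 0.513867) = −0.75 ln(0.486133)
  = −0.75 × (-0.721273) = 0.540955 substitutions/site.
Under a molecular clock d = 2μt, so t = d/(2μ) = 0.540955 / (2 × 6.8 × 10^-9) = 39.78 million years.

39.78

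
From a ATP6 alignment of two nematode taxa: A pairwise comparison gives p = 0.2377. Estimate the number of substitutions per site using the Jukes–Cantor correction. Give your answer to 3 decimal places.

d = −(3/4) ln(1 − 4p/3) = −0.75 ln(1 − 0.316933) = −0.75 ln(0.683067)
  = −0.75 × (-0.381162) = 0.285872 substitutions/site.

0.286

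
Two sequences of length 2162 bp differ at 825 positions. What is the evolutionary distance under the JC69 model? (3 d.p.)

p = 825/2162 ≈ 0.381591.
d = −(3/4) ln(1 − 4p/3) = −0.75 ln(1 − 0.508788) = −0.75 ln(0.491212)
  = −0.75 × (-0.710879) = 0.533159 substitutions/site.

0.533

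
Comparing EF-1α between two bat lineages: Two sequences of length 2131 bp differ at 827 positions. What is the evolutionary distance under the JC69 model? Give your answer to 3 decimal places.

p = 827/2131 ≈ 0.388081.
d = −(3/4) ln(1 − 4p/3) = −0.75 ln(1 − 0.517441) = −0.75 ln(0.482559)
  = −0.75 × (-0.728652) = 0.546489 substitutions/site.

0.546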